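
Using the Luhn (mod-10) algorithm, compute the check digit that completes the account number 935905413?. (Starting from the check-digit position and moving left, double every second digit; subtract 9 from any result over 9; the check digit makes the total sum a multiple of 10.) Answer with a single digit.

Partial digits right→left: 3 1 4 5 0 9 5 3 9
Double every second digit counting from the check-digit position (so the 1st, 3rd, 5th, ... of the partial from the right).
  doubled (with −9 where >9): 6 8 0 1 9 → sum 24
  kept as-is: 1 5 9 3 → sum 18
Total = 24 + 18 = 42.
Check digit = (10 − (42 mod 10)) mod 10 = 8.

8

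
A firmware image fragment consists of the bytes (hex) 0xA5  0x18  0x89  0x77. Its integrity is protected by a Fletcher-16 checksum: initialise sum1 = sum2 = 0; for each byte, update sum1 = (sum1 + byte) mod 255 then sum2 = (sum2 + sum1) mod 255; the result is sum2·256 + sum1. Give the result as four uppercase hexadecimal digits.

69BE

Running sums (mod 255):
  after byte 0 (0xA5): sum1=165, sum2=165
  after byte 1 (0x18): sum1=189, sum2=99
  after byte 2 (0x89): sum1=71, sum2=170
  after byte 3 (0x77): sum1=190, sum2=105
Checksum = sum2·256 + sum1 = 105·256 + 190 = 27070 = 0x69BE.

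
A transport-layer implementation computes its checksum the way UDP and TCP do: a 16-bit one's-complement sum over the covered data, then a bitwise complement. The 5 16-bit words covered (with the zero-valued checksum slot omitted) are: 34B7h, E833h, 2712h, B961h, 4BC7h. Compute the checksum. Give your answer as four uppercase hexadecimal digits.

One's-complement addition (fold any carry out of bit 15 back into bit 0):
  0x34B7 + 0xE833 = 0x11CEA → wrap carry → 0x1CEB
  0x1CEB + 0x2712 = 0x043FD
  0x43FD + 0xB961 = 0x0FD5E
  0xFD5E + 0x4BC7 = 0x14925 → wrap carry → 0x4926
One's-complement sum = 0x4926.
Checksum = ~0x4926 & 0xFFFF = 0xB6D9.

B6D9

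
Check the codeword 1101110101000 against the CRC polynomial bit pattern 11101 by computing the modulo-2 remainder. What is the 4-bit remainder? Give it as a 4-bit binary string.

0010

Modulo-2 division of 1101110101000 by 11101:
  pos 0: 11011 XOR 11101 = 00110
  pos 2: 11010 XOR 11101 = 00111
  pos 4: 11110 XOR 11101 = 00011
  pos 7: 11100 XOR 11101 = 00001
Remainder = 0010 (nonzero — an error is detected).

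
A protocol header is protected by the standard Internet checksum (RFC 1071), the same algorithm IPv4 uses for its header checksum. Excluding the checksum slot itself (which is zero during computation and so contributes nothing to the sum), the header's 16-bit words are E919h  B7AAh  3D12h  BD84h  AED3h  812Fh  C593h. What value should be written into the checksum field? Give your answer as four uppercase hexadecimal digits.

6F0D

One's-complement addition (fold any carry out of bit 15 back into bit 0):
  0xE919 + 0xB7AA = 0x1A0C3 → wrap carry → 0xA0C4
  0xA0C4 + 0x3D12 = 0x0DDD6
  0xDDD6 + 0xBD84 = 0x19B5A → wrap carry → 0x9B5B
  0x9B5B + 0xAED3 = 0x14A2E → wrap carry → 0x4A2F
  0x4A2F + 0x812F = 0x0CB5E
  0xCB5E + 0xC593 = 0x190F1 → wrap carry → 0x90F2
One's-complement sum = 0x90F2.
Checksum = ~0x90F2 & 0xFFFF = 0x6F0D.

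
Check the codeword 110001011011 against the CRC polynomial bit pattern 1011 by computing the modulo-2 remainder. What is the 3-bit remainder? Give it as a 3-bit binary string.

110

Modulo-2 division of 110001011011 by 1011:
  pos 0: 1100 XOR 1011 = 0111
  pos 1: 1110 XOR 1011 = 0101
  pos 2: 1011 XOR 1011 = 0000
  pos 7: 1101 XOR 1011 = 0110
  pos 8: 1101 XOR 1011 = 0110
Remainder = 110 (nonzero — an error is detected).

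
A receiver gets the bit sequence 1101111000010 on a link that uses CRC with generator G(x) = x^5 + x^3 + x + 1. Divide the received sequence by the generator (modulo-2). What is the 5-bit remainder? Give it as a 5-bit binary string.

Modulo-2 division of 1101111000010 by 101011:
  pos 0: 110111 XOR 101011 = 011100
  pos 1: 111001 XOR 101011 = 010010
  pos 2: 100100 XOR 101011 = 001111
  pos 4: 111100 XOR 101011 = 010111
  pos 5: 101110 XOR 101011 = 000101
Remainder = 10110 (nonzero — an error is detected).

10110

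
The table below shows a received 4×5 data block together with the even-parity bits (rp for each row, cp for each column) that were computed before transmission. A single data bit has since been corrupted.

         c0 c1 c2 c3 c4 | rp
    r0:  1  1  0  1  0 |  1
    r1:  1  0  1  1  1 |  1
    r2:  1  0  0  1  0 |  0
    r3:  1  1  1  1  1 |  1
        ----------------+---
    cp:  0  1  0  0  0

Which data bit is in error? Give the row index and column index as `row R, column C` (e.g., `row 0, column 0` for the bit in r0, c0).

row 1, column 1

Recompute each row's even parity and compare to rp:
  r0: data parity 1, sent rp 1 → ok
  r1: data parity 0, sent rp 1 → mismatch
  r2: data parity 0, sent rp 0 → ok
  r3: data parity 1, sent rp 1 → ok
Recompute each column's even parity and compare to cp:
  c0: data parity 0, sent cp 0 → ok
  c1: data parity 0, sent cp 1 → mismatch
  c2: data parity 0, sent cp 0 → ok
  c3: data parity 0, sent cp 0 → ok
  c4: data parity 0, sent cp 0 → ok
Exactly one row (r1) and one column (c1) fail → the flipped bit is at their intersection.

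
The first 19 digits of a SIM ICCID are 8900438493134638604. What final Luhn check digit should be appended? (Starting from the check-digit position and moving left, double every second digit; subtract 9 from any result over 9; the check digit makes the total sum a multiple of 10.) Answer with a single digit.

6

Partial digits right→left: 4 0 6 8 3 6 4 3 1 3 9 4 8 3 4 0 0 9 8
Double every second digit counting from the check-digit position (so the 1st, 3rd, 5th, ... of the partial from the right).
  doubled (with −9 where >9): 8 3 6 8 2 9 7 8 0 7 → sum 58
  kept as-is: 0 8 6 3 3 4 3 0 9 → sum 36
Total = 58 + 36 = 94.
Check digit = (10 − (94 mod 10)) mod 10 = 6.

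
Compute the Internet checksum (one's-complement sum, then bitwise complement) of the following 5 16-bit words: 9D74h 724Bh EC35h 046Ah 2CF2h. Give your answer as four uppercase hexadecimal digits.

D2AD

One's-complement addition (fold any carry out of bit 15 back into bit 0):
  0x9D74 + 0x724B = 0x10FBF → wrap carry → 0x0FC0
  0x0FC0 + 0xEC35 = 0x0FBF5
  0xFBF5 + 0x046A = 0x1005F → wrap carry → 0x0060
  0x0060 + 0x2CF2 = 0x02D52
One's-complement sum = 0x2D52.
Checksum = ~0x2D52 & 0xFFFF = 0xD2AD.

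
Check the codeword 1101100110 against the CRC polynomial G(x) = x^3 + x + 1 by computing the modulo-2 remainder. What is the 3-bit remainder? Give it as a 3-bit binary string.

Modulo-2 division of 1101100110 by 1011:
  pos 0: 1101 XOR 1011 = 0110
  pos 1: 1101 XOR 1011 = 0110
  pos 2: 1100 XOR 1011 = 0111
  pos 3: 1110 XOR 1011 = 0101
  pos 4: 1011 XOR 1011 = 0000
Remainder = 010 (nonzero — an error is detected).

010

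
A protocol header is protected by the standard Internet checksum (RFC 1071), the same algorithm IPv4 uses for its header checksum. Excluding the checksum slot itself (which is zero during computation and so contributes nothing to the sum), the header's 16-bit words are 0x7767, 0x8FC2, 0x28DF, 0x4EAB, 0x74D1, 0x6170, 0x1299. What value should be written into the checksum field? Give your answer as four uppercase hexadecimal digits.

9870

One's-complement addition (fold any carry out of bit 15 back into bit 0):
  0x7767 + 0x8FC2 = 0x10729 → wrap carry → 0x072A
  0x072A + 0x28DF = 0x03009
  0x3009 + 0x4EAB = 0x07EB4
  0x7EB4 + 0x74D1 = 0x0F385
  0xF385 + 0x6170 = 0x154F5 → wrap carry → 0x54F6
  0x54F6 + 0x1299 = 0x0678F
One's-complement sum = 0x678F.
Checksum = ~0x678F & 0xFFFF = 0x9870.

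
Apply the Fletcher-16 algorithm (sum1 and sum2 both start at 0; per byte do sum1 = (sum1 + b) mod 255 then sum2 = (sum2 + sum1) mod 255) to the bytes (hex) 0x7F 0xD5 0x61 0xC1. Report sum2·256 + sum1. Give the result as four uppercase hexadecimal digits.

Running sums (mod 255):
  after byte 0 (0x7F): sum1=127, sum2=127
  after byte 1 (0xD5): sum1=85, sum2=212
  after byte 2 (0x61): sum1=182, sum2=139
  after byte 3 (0xC1): sum1=120, sum2=4
Checksum = sum2·256 + sum1 = 4·256 + 120 = 1144 = 0x0478.

0478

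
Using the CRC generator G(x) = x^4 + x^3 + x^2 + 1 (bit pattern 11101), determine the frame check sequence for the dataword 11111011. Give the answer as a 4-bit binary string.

Append 4 zeros: 111110110000. Divide by 11101 (XOR where the leading bit is 1):
  pos 0: 11111 XOR 11101 = 00010
  pos 3: 10011 XOR 11101 = 01110
  pos 4: 11100 XOR 11101 = 00001
Remainder (last 4 bits) = 1000. This is the CRC / FCS.

1000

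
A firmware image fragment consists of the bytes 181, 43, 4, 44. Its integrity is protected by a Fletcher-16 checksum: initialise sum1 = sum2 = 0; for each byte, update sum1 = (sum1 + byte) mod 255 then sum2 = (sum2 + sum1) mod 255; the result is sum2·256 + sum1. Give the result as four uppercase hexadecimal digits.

8C11

Running sums (mod 255):
  after byte 0 (181): sum1=181, sum2=181
  after byte 1 (43): sum1=224, sum2=150
  after byte 2 (4): sum1=228, sum2=123
  after byte 3 (44): sum1=17, sum2=140
Checksum = sum2·256 + sum1 = 140·256 + 17 = 35857 = 0x8C11.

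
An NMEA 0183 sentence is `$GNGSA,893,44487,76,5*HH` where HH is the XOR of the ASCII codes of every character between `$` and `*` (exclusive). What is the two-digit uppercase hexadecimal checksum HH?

XOR the ASCII codes of the payload characters:
  'G' = 0x47 → acc = 0x47
  'N' = 0x4E → acc = 0x09
  'G' = 0x47 → acc = 0x4E
  'S' = 0x53 → acc = 0x1D
  'A' = 0x41 → acc = 0x5C
  ',' = 0x2C → acc = 0x70
  '8' = 0x38 → acc = 0x48
  '9' = 0x39 → acc = 0x71
  '3' = 0x33 → acc = 0x42
  ',' = 0x2C → acc = 0x6E
  '4' = 0x34 → acc = 0x5A
  '4' = 0x34 → acc = 0x6E
  '4' = 0x34 → acc = 0x5A
  '8' = 0x38 → acc = 0x62
  '7' = 0x37 → acc = 0x55
  ',' = 0x2C → acc = 0x79
  '7' = 0x37 → acc = 0x4E
  '6' = 0x36 → acc = 0x78
  ',' = 0x2C → acc = 0x54
  '5' = 0x35 → acc = 0x61
Checksum = 0x61.

61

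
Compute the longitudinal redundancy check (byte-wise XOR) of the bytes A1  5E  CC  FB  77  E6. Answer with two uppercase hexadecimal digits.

59

XOR the bytes together:
  start with 0xA1
  0xA1 ⊕ 0x5E = 0xFF
  0xFF ⊕ 0xCC = 0x33
  0x33 ⊕ 0xFB = 0xC8
  0xC8 ⊕ 0x77 = 0xBF
  0xBF ⊕ 0xE6 = 0x59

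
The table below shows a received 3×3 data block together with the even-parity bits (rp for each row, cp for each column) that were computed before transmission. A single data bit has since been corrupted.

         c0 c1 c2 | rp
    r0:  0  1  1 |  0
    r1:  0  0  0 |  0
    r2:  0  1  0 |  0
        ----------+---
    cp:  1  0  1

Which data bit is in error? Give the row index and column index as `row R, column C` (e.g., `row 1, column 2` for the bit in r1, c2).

Recompute each row's even parity and compare to rp:
  r0: data parity 0, sent rp 0 → ok
  r1: data parity 0, sent rp 0 → ok
  r2: data parity 1, sent rp 0 → mismatch
Recompute each column's even parity and compare to cp:
  c0: data parity 0, sent cp 1 → mismatch
  c1: data parity 0, sent cp 0 → ok
  c2: data parity 1, sent cp 1 → ok
Exactly one row (r2) and one column (c0) fail → the flipped bit is at their intersection.

row 2, column 0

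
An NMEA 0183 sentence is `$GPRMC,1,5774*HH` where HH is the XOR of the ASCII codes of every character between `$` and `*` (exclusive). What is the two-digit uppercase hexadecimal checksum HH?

XOR the ASCII codes of the payload characters:
  'G' = 0x47 → acc = 0x47
  'P' = 0x50 → acc = 0x17
  'R' = 0x52 → acc = 0x45
  'M' = 0x4D → acc = 0x08
  'C' = 0x43 → acc = 0x4B
  ',' = 0x2C → acc = 0x67
  '1' = 0x31 → acc = 0x56
  ',' = 0x2C → acc = 0x7A
  '5' = 0x35 → acc = 0x4F
  '7' = 0x37 → acc = 0x78
  '7' = 0x37 → acc = 0x4F
  '4' = 0x34 → acc = 0x7B
Checksum = 0x7B.

7B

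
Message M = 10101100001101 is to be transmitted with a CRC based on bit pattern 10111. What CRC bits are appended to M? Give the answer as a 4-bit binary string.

Append 4 zeros: 101011000011010000. Divide by 10111 (XOR where the leading bit is 1):
  pos 0: 10101 XOR 10111 = 00010
  pos 3: 10100 XOR 10111 = 00011
  pos 6: 11001 XOR 10111 = 01110
  pos 7: 11101 XOR 10111 = 01010
  pos 8: 10100 XOR 10111 = 00011
  pos 11: 11100 XOR 10111 = 01011
  pos 12: 10110 XOR 10111 = 00001
Remainder (last 4 bits) = 0010. This is the CRC / FCS.

0010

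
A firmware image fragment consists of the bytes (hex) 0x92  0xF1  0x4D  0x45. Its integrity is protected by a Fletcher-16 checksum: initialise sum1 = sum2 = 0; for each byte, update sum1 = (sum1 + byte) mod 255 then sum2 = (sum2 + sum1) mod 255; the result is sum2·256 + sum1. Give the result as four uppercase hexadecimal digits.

0017

Running sums (mod 255):
  after byte 0 (0x92): sum1=146, sum2=146
  after byte 1 (0xF1): sum1=132, sum2=23
  after byte 2 (0x4D): sum1=209, sum2=232
  after byte 3 (0x45): sum1=23, sum2=0
Checksum = sum2·256 + sum1 = 0·256 + 23 = 23 = 0x0017.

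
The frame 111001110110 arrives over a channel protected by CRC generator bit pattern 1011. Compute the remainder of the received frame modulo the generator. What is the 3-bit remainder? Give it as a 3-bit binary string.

Modulo-2 division of 111001110110 by 1011:
  pos 0: 1110 XOR 1011 = 0101
  pos 1: 1010 XOR 1011 = 0001
  pos 4: 1111 XOR 1011 = 0100
  pos 5: 1000 XOR 1011 = 0011
  pos 7: 1111 XOR 1011 = 0100
  pos 8: 1000 XOR 1011 = 0011
Remainder = 011 (nonzero — an error is detected).

011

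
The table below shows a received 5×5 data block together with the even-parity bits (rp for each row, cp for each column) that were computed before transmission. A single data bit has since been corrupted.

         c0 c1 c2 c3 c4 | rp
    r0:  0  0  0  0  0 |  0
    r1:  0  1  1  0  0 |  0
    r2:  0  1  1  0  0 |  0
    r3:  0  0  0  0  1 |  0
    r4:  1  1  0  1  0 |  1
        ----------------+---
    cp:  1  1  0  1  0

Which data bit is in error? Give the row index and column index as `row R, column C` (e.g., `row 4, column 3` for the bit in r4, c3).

row 3, column 4

Recompute each row's even parity and compare to rp:
  r0: data parity 0, sent rp 0 → ok
  r1: data parity 0, sent rp 0 → ok
  r2: data parity 0, sent rp 0 → ok
  r3: data parity 1, sent rp 0 → mismatch
  r4: data parity 1, sent rp 1 → ok
Recompute each column's even parity and compare to cp:
  c0: data parity 1, sent cp 1 → ok
  c1: data parity 1, sent cp 1 → ok
  c2: data parity 0, sent cp 0 → ok
  c3: data parity 1, sent cp 1 → ok
  c4: data parity 1, sent cp 0 → mismatch
Exactly one row (r3) and one column (c4) fail → the flipped bit is at their intersection.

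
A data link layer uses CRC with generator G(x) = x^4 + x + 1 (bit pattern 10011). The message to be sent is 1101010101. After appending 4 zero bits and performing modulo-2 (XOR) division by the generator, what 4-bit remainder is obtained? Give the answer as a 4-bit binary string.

1111

Append 4 zeros: 11010101010000. Divide by 10011 (XOR where the leading bit is 1):
  pos 0: 11010 XOR 10011 = 01001
  pos 1: 10011 XOR 10011 = 00000
  pos 7: 10100 XOR 10011 = 00111
  pos 9: 11100 XOR 10011 = 01111
Remainder (last 4 bits) = 1111. This is the CRC / FCS.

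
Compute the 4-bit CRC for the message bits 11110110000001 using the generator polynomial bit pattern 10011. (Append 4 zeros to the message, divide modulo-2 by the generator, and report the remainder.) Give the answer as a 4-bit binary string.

Append 4 zeros: 111101100000010000. Divide by 10011 (XOR where the leading bit is 1):
  pos 0: 11110 XOR 10011 = 01101
  pos 1: 11011 XOR 10011 = 01000
  pos 2: 10001 XOR 10011 = 00010
  pos 5: 10000 XOR 10011 = 00011
  pos 8: 11000 XOR 10011 = 01011
  pos 9: 10111 XOR 10011 = 00100
  pos 11: 10000 XOR 10011 = 00011
Remainder (last 4 bits) = 1100. This is the CRC / FCS.

1100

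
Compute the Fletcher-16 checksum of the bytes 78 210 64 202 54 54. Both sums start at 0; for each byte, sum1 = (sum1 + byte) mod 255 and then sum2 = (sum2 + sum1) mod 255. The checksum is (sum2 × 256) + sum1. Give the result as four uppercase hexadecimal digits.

F798

Running sums (mod 255):
  after byte 0 (78): sum1=78, sum2=78
  after byte 1 (210): sum1=33, sum2=111
  after byte 2 (64): sum1=97, sum2=208
  after byte 3 (202): sum1=44, sum2=252
  after byte 4 (54): sum1=98, sum2=95
  after byte 5 (54): sum1=152, sum2=247
Checksum = sum2·256 + sum1 = 247·256 + 152 = 63384 = 0xF798.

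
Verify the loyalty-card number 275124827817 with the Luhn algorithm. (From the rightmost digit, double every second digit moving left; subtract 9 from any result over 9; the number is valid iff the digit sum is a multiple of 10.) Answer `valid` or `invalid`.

invalid

From the right, keep odd positions and double even positions (subtract 9 from any doubled value over 9):
  doubled (positions 2,4,...): 2 5 7 4 1 4 → sum 23
  kept (positions 1,3,...): 7 8 2 4 1 7 → sum 29
Total = 52.
52 mod 10 = 2, so the number is invalid.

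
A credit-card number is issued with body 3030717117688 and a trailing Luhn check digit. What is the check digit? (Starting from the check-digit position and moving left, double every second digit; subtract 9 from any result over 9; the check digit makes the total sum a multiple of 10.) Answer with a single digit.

Partial digits right→left: 8 8 6 7 1 1 7 1 7 0 3 0 3
Double every second digit counting from the check-digit position (so the 1st, 3rd, 5th, ... of the partial from the right).
  doubled (with −9 where >9): 7 3 2 5 5 6 6 → sum 34
  kept as-is: 8 7 1 1 0 0 → sum 17
Total = 34 + 17 = 51.
Check digit = (10 − (51 mod 10)) mod 10 = 9.

9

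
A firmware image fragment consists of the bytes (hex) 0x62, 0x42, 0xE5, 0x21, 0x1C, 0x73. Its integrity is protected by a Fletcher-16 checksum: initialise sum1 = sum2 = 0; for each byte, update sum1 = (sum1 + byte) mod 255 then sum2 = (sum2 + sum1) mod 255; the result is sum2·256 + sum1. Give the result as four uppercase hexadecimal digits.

Running sums (mod 255):
  after byte 0 (0x62): sum1=98, sum2=98
  after byte 1 (0x42): sum1=164, sum2=7
  after byte 2 (0xE5): sum1=138, sum2=145
  after byte 3 (0x21): sum1=171, sum2=61
  after byte 4 (0x1C): sum1=199, sum2=5
  after byte 5 (0x73): sum1=59, sum2=64
Checksum = sum2·256 + sum1 = 64·256 + 59 = 16443 = 0x403B.

403B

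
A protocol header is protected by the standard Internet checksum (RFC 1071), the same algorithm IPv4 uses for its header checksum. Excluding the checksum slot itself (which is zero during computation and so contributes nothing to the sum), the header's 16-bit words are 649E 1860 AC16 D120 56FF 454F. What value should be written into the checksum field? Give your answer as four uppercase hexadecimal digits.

One's-complement addition (fold any carry out of bit 15 back into bit 0):
  0x649E + 0x1860 = 0x07CFE
  0x7CFE + 0xAC16 = 0x12914 → wrap carry → 0x2915
  0x2915 + 0xD120 = 0x0FA35
  0xFA35 + 0x56FF = 0x15134 → wrap carry → 0x5135
  0x5135 + 0x454F = 0x09684
One's-complement sum = 0x9684.
Checksum = ~0x9684 & 0xFFFF = 0x697B.

697B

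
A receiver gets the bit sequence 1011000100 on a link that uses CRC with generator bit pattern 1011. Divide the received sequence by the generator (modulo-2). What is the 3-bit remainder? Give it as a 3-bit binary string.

100

Modulo-2 division of 1011000100 by 1011:
  pos 0: 1011 XOR 1011 = 0000
Remainder = 100 (nonzero — an error is detected).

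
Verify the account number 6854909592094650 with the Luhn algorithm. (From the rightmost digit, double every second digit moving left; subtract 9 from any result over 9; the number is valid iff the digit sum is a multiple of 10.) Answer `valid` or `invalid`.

From the right, keep odd positions and double even positions (subtract 9 from any doubled value over 9):
  doubled (positions 2,4,...): 1 8 0 9 9 9 1 3 → sum 40
  kept (positions 1,3,...): 0 6 9 2 5 0 4 8 → sum 34
Total = 74.
74 mod 10 = 4, so the number is invalid.

invalid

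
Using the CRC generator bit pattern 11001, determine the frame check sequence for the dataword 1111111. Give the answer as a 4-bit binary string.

1011

Append 4 zeros: 11111110000. Divide by 11001 (XOR where the leading bit is 1):
  pos 0: 11111 XOR 11001 = 00110
  pos 2: 11011 XOR 11001 = 00010
  pos 5: 10000 XOR 11001 = 01001
  pos 6: 10010 XOR 11001 = 01011
Remainder (last 4 bits) = 1011. This is the CRC / FCS.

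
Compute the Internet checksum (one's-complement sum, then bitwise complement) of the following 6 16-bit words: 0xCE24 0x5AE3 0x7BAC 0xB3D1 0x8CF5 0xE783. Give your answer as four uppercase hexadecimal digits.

One's-complement addition (fold any carry out of bit 15 back into bit 0):
  0xCE24 + 0x5AE3 = 0x12907 → wrap carry → 0x2908
  0x2908 + 0x7BAC = 0x0A4B4
  0xA4B4 + 0xB3D1 = 0x15885 → wrap carry → 0x5886
  0x5886 + 0x8CF5 = 0x0E57B
  0xE57B + 0xE783 = 0x1CCFE → wrap carry → 0xCCFF
One's-complement sum = 0xCCFF.
Checksum = ~0xCCFF & 0xFFFF = 0x3300.

3300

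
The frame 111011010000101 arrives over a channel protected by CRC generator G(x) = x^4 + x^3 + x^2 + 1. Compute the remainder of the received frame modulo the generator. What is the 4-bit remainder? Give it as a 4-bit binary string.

Modulo-2 division of 111011010000101 by 11101:
  pos 0: 11101 XOR 11101 = 00000
  pos 5: 10100 XOR 11101 = 01001
  pos 6: 10010 XOR 11101 = 01111
  pos 7: 11110 XOR 11101 = 00011
  pos 10: 11101 XOR 11101 = 00000
Remainder = 0000 (zero — the frame passes the CRC check).

0000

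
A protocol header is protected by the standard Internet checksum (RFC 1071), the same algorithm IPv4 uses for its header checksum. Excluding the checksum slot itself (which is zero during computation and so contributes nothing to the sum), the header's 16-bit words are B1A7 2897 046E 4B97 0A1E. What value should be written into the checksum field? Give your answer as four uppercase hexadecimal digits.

CB9D

One's-complement addition (fold any carry out of bit 15 back into bit 0):
  0xB1A7 + 0x2897 = 0x0DA3E
  0xDA3E + 0x046E = 0x0DEAC
  0xDEAC + 0x4B97 = 0x12A43 → wrap carry → 0x2A44
  0x2A44 + 0x0A1E = 0x03462
One's-complement sum = 0x3462.
Checksum = ~0x3462 & 0xFFFF = 0xCB9D.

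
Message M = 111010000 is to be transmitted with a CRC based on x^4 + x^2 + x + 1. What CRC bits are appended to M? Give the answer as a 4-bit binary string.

Append 4 zeros: 1110100000000. Divide by 10111 (XOR where the leading bit is 1):
  pos 0: 11101 XOR 10111 = 01010
  pos 1: 10100 XOR 10111 = 00011
  pos 4: 11000 XOR 10111 = 01111
  pos 5: 11110 XOR 10111 = 01001
  pos 6: 10010 XOR 10111 = 00101
  pos 8: 10100 XOR 10111 = 00011
Remainder (last 4 bits) = 0011. This is the CRC / FCS.

0011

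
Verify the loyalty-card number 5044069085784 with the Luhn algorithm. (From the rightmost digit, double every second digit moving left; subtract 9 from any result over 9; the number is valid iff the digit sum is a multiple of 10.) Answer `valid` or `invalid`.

invalid

From the right, keep odd positions and double even positions (subtract 9 from any doubled value over 9):
  doubled (positions 2,4,...): 7 1 0 3 8 0 → sum 19
  kept (positions 1,3,...): 4 7 8 9 0 4 5 → sum 37
Total = 56.
56 mod 10 = 6, so the number is invalid.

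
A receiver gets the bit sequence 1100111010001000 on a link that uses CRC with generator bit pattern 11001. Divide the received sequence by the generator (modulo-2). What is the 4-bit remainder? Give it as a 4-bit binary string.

Modulo-2 division of 1100111010001000 by 11001:
  pos 0: 11001 XOR 11001 = 00000
  pos 5: 11010 XOR 11001 = 00011
  pos 8: 11001 XOR 11001 = 00000
Remainder = 0000 (zero — the frame passes the CRC check).

0000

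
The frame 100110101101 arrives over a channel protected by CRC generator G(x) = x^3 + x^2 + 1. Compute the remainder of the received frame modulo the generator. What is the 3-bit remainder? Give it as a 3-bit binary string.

111

Modulo-2 division of 100110101101 by 1101:
  pos 0: 1001 XOR 1101 = 0100
  pos 1: 1001 XOR 1101 = 0100
  pos 2: 1000 XOR 1101 = 0101
  pos 3: 1011 XOR 1101 = 0110
  pos 4: 1100 XOR 1101 = 0001
  pos 7: 1110 XOR 1101 = 0011
Remainder = 111 (nonzero — an error is detected).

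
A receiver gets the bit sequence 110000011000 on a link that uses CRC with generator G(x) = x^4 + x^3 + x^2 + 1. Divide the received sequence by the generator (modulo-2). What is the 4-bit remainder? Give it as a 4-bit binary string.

0000

Modulo-2 division of 110000011000 by 11101:
  pos 0: 11000 XOR 11101 = 00101
  pos 2: 10100 XOR 11101 = 01001
  pos 3: 10011 XOR 11101 = 01110
  pos 4: 11101 XOR 11101 = 00000
Remainder = 0000 (zero — the frame passes the CRC check).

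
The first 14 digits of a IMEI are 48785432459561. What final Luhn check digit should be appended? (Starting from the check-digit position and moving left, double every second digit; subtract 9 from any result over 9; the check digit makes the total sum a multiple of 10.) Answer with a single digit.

2

Partial digits right→left: 1 6 5 9 5 4 2 3 4 5 8 7 8 4
Double every second digit counting from the check-digit position (so the 1st, 3rd, 5th, ... of the partial from the right).
  doubled (with −9 where >9): 2 1 1 4 8 7 7 → sum 30
  kept as-is: 6 9 4 3 5 7 4 → sum 38
Total = 30 + 38 = 68.
Check digit = (10 − (68 mod 10)) mod 10 = 2.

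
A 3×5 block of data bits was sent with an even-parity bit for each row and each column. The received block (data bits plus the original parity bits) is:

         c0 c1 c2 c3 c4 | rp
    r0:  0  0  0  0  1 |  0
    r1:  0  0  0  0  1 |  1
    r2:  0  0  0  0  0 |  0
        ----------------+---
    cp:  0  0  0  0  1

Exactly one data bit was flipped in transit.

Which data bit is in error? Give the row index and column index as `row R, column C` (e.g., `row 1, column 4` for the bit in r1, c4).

Recompute each row's even parity and compare to rp:
  r0: data parity 1, sent rp 0 → mismatch
  r1: data parity 1, sent rp 1 → ok
  r2: data parity 0, sent rp 0 → ok
Recompute each column's even parity and compare to cp:
  c0: data parity 0, sent cp 0 → ok
  c1: data parity 0, sent cp 0 → ok
  c2: data parity 0, sent cp 0 → ok
  c3: data parity 0, sent cp 0 → ok
  c4: data parity 0, sent cp 1 → mismatch
Exactly one row (r0) and one column (c4) fail → the flipped bit is at their intersection.

row 0, column 4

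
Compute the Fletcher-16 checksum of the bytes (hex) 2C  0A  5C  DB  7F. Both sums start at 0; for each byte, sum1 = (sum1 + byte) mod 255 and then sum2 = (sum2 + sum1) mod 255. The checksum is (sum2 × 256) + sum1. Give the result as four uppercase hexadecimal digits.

Running sums (mod 255):
  after byte 0 (2C): sum1=44, sum2=44
  after byte 1 (0A): sum1=54, sum2=98
  after byte 2 (5C): sum1=146, sum2=244
  after byte 3 (DB): sum1=110, sum2=99
  after byte 4 (7F): sum1=237, sum2=81
Checksum = sum2·256 + sum1 = 81·256 + 237 = 20973 = 0x51ED.

51ED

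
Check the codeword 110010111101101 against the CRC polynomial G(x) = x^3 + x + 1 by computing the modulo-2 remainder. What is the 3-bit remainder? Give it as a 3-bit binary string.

Modulo-2 division of 110010111101101 by 1011:
  pos 0: 1100 XOR 1011 = 0111
  pos 1: 1111 XOR 1011 = 0100
  pos 2: 1000 XOR 1011 = 0011
  pos 4: 1111 XOR 1011 = 0100
  pos 5: 1001 XOR 1011 = 0010
  pos 7: 1010 XOR 1011 = 0001
  pos 10: 1110 XOR 1011 = 0101
  pos 11: 1011 XOR 1011 = 0000
Remainder = 000 (zero — the frame passes the CRC check).

000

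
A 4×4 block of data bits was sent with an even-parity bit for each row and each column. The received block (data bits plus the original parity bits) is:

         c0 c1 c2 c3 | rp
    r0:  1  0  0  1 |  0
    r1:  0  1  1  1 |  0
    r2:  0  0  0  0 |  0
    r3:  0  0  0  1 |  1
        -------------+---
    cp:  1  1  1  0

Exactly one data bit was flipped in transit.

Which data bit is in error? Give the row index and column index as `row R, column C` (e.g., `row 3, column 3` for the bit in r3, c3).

row 1, column 3

Recompute each row's even parity and compare to rp:
  r0: data parity 0, sent rp 0 → ok
  r1: data parity 1, sent rp 0 → mismatch
  r2: data parity 0, sent rp 0 → ok
  r3: data parity 1, sent rp 1 → ok
Recompute each column's even parity and compare to cp:
  c0: data parity 1, sent cp 1 → ok
  c1: data parity 1, sent cp 1 → ok
  c2: data parity 1, sent cp 1 → ok
  c3: data parity 1, sent cp 0 → mismatch
Exactly one row (r1) and one column (c3) fail → the flipped bit is at their intersection.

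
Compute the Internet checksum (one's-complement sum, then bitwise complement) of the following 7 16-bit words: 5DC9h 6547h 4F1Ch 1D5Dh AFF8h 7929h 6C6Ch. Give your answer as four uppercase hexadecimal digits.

3AE7

One's-complement addition (fold any carry out of bit 15 back into bit 0):
  0x5DC9 + 0x6547 = 0x0C310
  0xC310 + 0x4F1C = 0x1122C → wrap carry → 0x122D
  0x122D + 0x1D5D = 0x02F8A
  0x2F8A + 0xAFF8 = 0x0DF82
  0xDF82 + 0x7929 = 0x158AB → wrap carry → 0x58AC
  0x58AC + 0x6C6C = 0x0C518
One's-complement sum = 0xC518.
Checksum = ~0xC518 & 0xFFFF = 0x3AE7.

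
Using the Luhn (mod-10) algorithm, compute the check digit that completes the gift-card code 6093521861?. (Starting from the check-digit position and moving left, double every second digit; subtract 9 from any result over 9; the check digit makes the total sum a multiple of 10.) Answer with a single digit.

4

Partial digits right→left: 1 6 8 1 2 5 3 9 0 6
Double every second digit counting from the check-digit position (so the 1st, 3rd, 5th, ... of the partial from the right).
  doubled (with −9 where >9): 2 7 4 6 0 → sum 19
  kept as-is: 6 1 5 9 6 → sum 27
Total = 19 + 27 = 46.
Check digit = (10 − (46 mod 10)) mod 10 = 4.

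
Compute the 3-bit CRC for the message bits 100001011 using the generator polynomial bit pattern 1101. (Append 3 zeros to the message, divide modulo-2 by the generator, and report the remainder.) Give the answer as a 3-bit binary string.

011

Append 3 zeros: 100001011000. Divide by 1101 (XOR where the leading bit is 1):
  pos 0: 1000 XOR 1101 = 0101
  pos 1: 1010 XOR 1101 = 0111
  pos 2: 1111 XOR 1101 = 0010
  pos 4: 1001 XOR 1101 = 0100
  pos 5: 1001 XOR 1101 = 0100
  pos 6: 1000 XOR 1101 = 0101
  pos 7: 1010 XOR 1101 = 0111
  pos 8: 1110 XOR 1101 = 0011
Remainder (last 3 bits) = 011. This is the CRC / FCS.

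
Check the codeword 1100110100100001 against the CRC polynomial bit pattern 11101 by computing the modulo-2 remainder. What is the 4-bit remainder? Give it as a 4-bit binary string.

0010

Modulo-2 division of 1100110100100001 by 11101:
  pos 0: 11001 XOR 11101 = 00100
  pos 2: 10010 XOR 11101 = 01111
  pos 3: 11111 XOR 11101 = 00010
  pos 6: 10001 XOR 11101 = 01100
  pos 7: 11000 XOR 11101 = 00101
  pos 9: 10100 XOR 11101 = 01001
  pos 10: 10010 XOR 11101 = 01111
  pos 11: 11111 XOR 11101 = 00010
Remainder = 0010 (nonzero — an error is detected).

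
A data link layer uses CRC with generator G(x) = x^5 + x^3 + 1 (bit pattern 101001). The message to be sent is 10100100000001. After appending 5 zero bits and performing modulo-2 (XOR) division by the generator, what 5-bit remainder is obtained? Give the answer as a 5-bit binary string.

Append 5 zeros: 1010010000000100000. Divide by 101001 (XOR where the leading bit is 1):
  pos 0: 101001 XOR 101001 = 000000
  pos 13: 100000 XOR 101001 = 001001
Remainder (last 5 bits) = 01001. This is the CRC / FCS.

01001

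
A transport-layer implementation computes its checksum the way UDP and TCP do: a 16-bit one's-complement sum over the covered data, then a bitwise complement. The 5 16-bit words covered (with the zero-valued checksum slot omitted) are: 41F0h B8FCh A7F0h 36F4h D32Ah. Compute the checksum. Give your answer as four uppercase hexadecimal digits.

5303

One's-complement addition (fold any carry out of bit 15 back into bit 0):
  0x41F0 + 0xB8FC = 0x0FAEC
  0xFAEC + 0xA7F0 = 0x1A2DC → wrap carry → 0xA2DD
  0xA2DD + 0x36F4 = 0x0D9D1
  0xD9D1 + 0xD32A = 0x1ACFB → wrap carry → 0xACFC
One's-complement sum = 0xACFC.
Checksum = ~0xACFC & 0xFFFF = 0x5303.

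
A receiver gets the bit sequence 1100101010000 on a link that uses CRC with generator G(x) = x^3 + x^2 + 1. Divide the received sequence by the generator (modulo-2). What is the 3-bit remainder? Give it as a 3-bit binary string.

Modulo-2 division of 1100101010000 by 1101:
  pos 0: 1100 XOR 1101 = 0001
  pos 3: 1101 XOR 1101 = 0000
  pos 8: 1000 XOR 1101 = 0101
  pos 9: 1010 XOR 1101 = 0111
Remainder = 111 (nonzero — an error is detected).

111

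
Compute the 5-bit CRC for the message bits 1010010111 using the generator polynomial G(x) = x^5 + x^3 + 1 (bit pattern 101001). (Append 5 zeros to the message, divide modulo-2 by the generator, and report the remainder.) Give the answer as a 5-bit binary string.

10110

Append 5 zeros: 101001011100000. Divide by 101001 (XOR where the leading bit is 1):
  pos 0: 101001 XOR 101001 = 000000
  pos 7: 111000 XOR 101001 = 010001
  pos 8: 100010 XOR 101001 = 001011
Remainder (last 5 bits) = 10110. This is the CRC / FCS.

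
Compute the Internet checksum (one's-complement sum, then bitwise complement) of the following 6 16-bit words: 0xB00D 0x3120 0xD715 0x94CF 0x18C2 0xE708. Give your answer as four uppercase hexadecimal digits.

One's-complement addition (fold any carry out of bit 15 back into bit 0):
  0xB00D + 0x3120 = 0x0E12D
  0xE12D + 0xD715 = 0x1B842 → wrap carry → 0xB843
  0xB843 + 0x94CF = 0x14D12 → wrap carry → 0x4D13
  0x4D13 + 0x18C2 = 0x065D5
  0x65D5 + 0xE708 = 0x14CDD → wrap carry → 0x4CDE
One's-complement sum = 0x4CDE.
Checksum = ~0x4CDE & 0xFFFF = 0xB321.

B321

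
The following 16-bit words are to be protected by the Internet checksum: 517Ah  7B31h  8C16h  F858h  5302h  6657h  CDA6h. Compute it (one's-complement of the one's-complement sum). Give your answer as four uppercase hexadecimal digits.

27E4

One's-complement addition (fold any carry out of bit 15 back into bit 0):
  0x517A + 0x7B31 = 0x0CCAB
  0xCCAB + 0x8C16 = 0x158C1 → wrap carry → 0x58C2
  0x58C2 + 0xF858 = 0x1511A → wrap carry → 0x511B
  0x511B + 0x5302 = 0x0A41D
  0xA41D + 0x6657 = 0x10A74 → wrap carry → 0x0A75
  0x0A75 + 0xCDA6 = 0x0D81B
One's-complement sum = 0xD81B.
Checksum = ~0xD81B & 0xFFFF = 0x27E4.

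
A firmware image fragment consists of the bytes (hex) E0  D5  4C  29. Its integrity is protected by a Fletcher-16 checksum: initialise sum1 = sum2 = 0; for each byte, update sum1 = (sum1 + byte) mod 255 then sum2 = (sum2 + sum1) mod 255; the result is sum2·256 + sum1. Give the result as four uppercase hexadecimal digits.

Running sums (mod 255):
  after byte 0 (E0): sum1=224, sum2=224
  after byte 1 (D5): sum1=182, sum2=151
  after byte 2 (4C): sum1=3, sum2=154
  after byte 3 (29): sum1=44, sum2=198
Checksum = sum2·256 + sum1 = 198·256 + 44 = 50732 = 0xC62C.

C62C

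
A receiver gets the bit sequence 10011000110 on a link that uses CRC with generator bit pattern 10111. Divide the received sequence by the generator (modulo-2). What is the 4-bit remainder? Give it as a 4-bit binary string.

Modulo-2 division of 10011000110 by 10111:
  pos 0: 10011 XOR 10111 = 00100
  pos 2: 10000 XOR 10111 = 00111
  pos 4: 11101 XOR 10111 = 01010
  pos 5: 10101 XOR 10111 = 00010
Remainder = 0100 (nonzero — an error is detected).

0100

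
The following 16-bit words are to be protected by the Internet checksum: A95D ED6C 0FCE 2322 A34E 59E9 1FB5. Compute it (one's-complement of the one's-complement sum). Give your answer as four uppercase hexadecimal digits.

1958

One's-complement addition (fold any carry out of bit 15 back into bit 0):
  0xA95D + 0xED6C = 0x196C9 → wrap carry → 0x96CA
  0x96CA + 0x0FCE = 0x0A698
  0xA698 + 0x2322 = 0x0C9BA
  0xC9BA + 0xA34E = 0x16D08 → wrap carry → 0x6D09
  0x6D09 + 0x59E9 = 0x0C6F2
  0xC6F2 + 0x1FB5 = 0x0E6A7
One's-complement sum = 0xE6A7.
Checksum = ~0xE6A7 & 0xFFFF = 0x1958.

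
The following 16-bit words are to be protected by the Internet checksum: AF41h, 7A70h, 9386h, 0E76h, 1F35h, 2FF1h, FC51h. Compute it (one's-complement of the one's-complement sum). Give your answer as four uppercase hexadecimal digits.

One's-complement addition (fold any carry out of bit 15 back into bit 0):
  0xAF41 + 0x7A70 = 0x129B1 → wrap carry → 0x29B2
  0x29B2 + 0x9386 = 0x0BD38
  0xBD38 + 0x0E76 = 0x0CBAE
  0xCBAE + 0x1F35 = 0x0EAE3
  0xEAE3 + 0x2FF1 = 0x11AD4 → wrap carry → 0x1AD5
  0x1AD5 + 0xFC51 = 0x11726 → wrap carry → 0x1727
One's-complement sum = 0x1727.
Checksum = ~0x1727 & 0xFFFF = 0xE8D8.

E8D8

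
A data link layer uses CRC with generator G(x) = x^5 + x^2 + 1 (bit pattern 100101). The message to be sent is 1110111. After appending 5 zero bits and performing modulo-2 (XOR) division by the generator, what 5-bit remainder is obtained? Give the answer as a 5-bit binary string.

10111

Append 5 zeros: 111011100000. Divide by 100101 (XOR where the leading bit is 1):
  pos 0: 111011 XOR 100101 = 011110
  pos 1: 111101 XOR 100101 = 011000
  pos 2: 110000 XOR 100101 = 010101
  pos 3: 101010 XOR 100101 = 001111
  pos 5: 111100 XOR 100101 = 011001
  pos 6: 110010 XOR 100101 = 010111
Remainder (last 5 bits) = 10111. This is the CRC / FCS.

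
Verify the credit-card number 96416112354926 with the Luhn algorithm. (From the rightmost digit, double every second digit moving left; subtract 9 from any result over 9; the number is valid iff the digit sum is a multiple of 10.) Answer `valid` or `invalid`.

valid

From the right, keep odd positions and double even positions (subtract 9 from any doubled value over 9):
  doubled (positions 2,4,...): 4 8 6 2 3 8 9 → sum 40
  kept (positions 1,3,...): 6 9 5 2 1 1 6 → sum 30
Total = 70.
70 mod 10 = 0, so the number is valid.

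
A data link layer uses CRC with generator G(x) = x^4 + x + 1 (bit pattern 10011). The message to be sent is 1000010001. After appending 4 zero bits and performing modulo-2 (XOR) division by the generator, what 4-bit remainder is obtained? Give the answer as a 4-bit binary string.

Append 4 zeros: 10000100010000. Divide by 10011 (XOR where the leading bit is 1):
  pos 0: 10000 XOR 10011 = 00011
  pos 3: 11100 XOR 10011 = 01111
  pos 4: 11110 XOR 10011 = 01101
  pos 5: 11011 XOR 10011 = 01000
  pos 6: 10000 XOR 10011 = 00011
  pos 9: 11000 XOR 10011 = 01011
Remainder (last 4 bits) = 1011. This is the CRC / FCS.

1011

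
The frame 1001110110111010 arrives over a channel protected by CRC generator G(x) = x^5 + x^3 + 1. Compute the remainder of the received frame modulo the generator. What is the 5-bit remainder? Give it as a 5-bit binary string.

00000

Modulo-2 division of 1001110110111010 by 101001:
  pos 0: 100111 XOR 101001 = 001110
  pos 2: 111001 XOR 101001 = 010000
  pos 3: 100001 XOR 101001 = 001000
  pos 5: 100001 XOR 101001 = 001000
  pos 7: 100011 XOR 101001 = 001010
  pos 9: 101001 XOR 101001 = 000000
Remainder = 00000 (zero — the frame passes the CRC check).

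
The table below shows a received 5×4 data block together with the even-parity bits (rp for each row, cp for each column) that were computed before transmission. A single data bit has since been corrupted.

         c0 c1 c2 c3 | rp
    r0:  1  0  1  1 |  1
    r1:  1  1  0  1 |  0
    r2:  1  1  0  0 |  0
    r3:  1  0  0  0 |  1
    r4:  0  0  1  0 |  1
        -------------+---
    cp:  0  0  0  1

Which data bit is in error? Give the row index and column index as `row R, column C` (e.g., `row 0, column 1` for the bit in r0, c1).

row 1, column 3

Recompute each row's even parity and compare to rp:
  r0: data parity 1, sent rp 1 → ok
  r1: data parity 1, sent rp 0 → mismatch
  r2: data parity 0, sent rp 0 → ok
  r3: data parity 1, sent rp 1 → ok
  r4: data parity 1, sent rp 1 → ok
Recompute each column's even parity and compare to cp:
  c0: data parity 0, sent cp 0 → ok
  c1: data parity 0, sent cp 0 → ok
  c2: data parity 0, sent cp 0 → ok
  c3: data parity 0, sent cp 1 → mismatch
Exactly one row (r1) and one column (c3) fail → the flipped bit is at their intersection.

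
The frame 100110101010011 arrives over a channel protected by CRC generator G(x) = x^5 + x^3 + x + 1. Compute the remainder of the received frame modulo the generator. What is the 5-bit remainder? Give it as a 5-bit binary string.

Modulo-2 division of 100110101010011 by 101011:
  pos 0: 100110 XOR 101011 = 001101
  pos 2: 110110 XOR 101011 = 011101
  pos 3: 111011 XOR 101011 = 010000
  pos 4: 100000 XOR 101011 = 001011
  pos 6: 101110 XOR 101011 = 000101
  pos 9: 101011 XOR 101011 = 000000
Remainder = 00000 (zero — the frame passes the CRC check).

00000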